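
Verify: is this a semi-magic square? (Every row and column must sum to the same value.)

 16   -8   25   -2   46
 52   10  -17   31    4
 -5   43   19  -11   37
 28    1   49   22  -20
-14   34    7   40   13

No — row 3 sums to 83 but column 4 sums to 80.

Row 1: 16 + (-8) + 25 + (-2) + 46 = 77.
Row 2: 52 + 10 + (-17) + 31 + 4 = 80.
Row 3: -5 + 43 + 19 + (-11) + 37 = 83.
Row 4: 28 + 1 + 49 + 22 + (-20) = 80.
Row 5: -14 + 34 + 7 + 40 + 13 = 80.
Column 1: 16 + 52 + (-5) + 28 + (-14) = 77.
Column 2: -8 + 10 + 43 + 1 + 34 = 80.
Column 3: 25 + (-17) + 19 + 49 + 7 = 83.
Column 4: -2 + 31 + (-11) + 22 + 40 = 80.
Column 5: 46 + 4 + 37 + (-20) + 13 = 80.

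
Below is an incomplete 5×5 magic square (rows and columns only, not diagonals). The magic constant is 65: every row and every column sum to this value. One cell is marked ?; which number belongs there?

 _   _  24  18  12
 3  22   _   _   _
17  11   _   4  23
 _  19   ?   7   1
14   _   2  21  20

13

Row 3 needs 65; the known cells sum to 55, so (3,3) = 10.
Row 5: 14 + 2 + 21 + 20 + ? = 65, so (5,2) = 8.
Using column 2: 22 + 11 + 19 + 8 + ? → (1,2) = 65 − 60 = 5.
Using column 4: 18 + 4 + 7 + 21 + ? → (2,4) = 65 − 50 = 15.
Column 5 needs 65; the known cells sum to 56, so (2,5) = 9.
Row 1: 5 + 24 + 18 + 12 + ? = 65, so (1,1) = 6.
The remaining cell in row 2 is (2,3) = 65 − 49 = 16.
The remaining cell in column 1 is (4,1) = 65 − 40 = 25.
From column 3, 65 − (24 + 16 + 10 + 2) gives (4,3) = 13.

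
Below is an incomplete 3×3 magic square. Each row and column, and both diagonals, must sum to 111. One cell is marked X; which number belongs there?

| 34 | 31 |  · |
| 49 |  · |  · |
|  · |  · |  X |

40

Row 1 must total 111; the given cells sum to 65, so (1,3) = 46.
The remaining cell in column 1 is (3,1) = 111 − 83 = 28.
The remaining cell in anti-diagonal is (2,2) = 111 − 74 = 37.
Row 2: 49 + 37 + ? = 111, so (2,3) = 25.
Column 2: 31 + 37 + ? = 111, so (3,2) = 43.
From column 3, 111 − (46 + 25) gives (3,3) = 40.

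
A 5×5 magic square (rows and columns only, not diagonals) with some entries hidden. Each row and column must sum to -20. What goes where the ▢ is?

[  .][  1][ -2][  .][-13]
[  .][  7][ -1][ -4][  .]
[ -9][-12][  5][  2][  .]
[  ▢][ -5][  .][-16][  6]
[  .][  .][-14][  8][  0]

3

Row 3: -9 + (-12) + 5 + 2 + ? = -20, so (3,5) = -6.
From column 2, -20 − (1 + 7 + (-12) + (-5)) gives (5,2) = -11.
The remaining cell in column 3 is (4,3) = -20 − (-12) = -8.
Column 4: -4 + 2 + (-16) + 8 + ? = -20, so (1,4) = -10.
Column 5 needs -20; the known cells sum to -13, so (2,5) = -7.
Row 1: 1 + (-2) + (-10) + (-13) + ? = -20, so (1,1) = 4.
From row 2, -20 − (7 + (-1) + (-4) + (-7)) gives (2,1) = -15.
Using row 4: -5 + (-8) + (-16) + 6 + ? → (4,1) = -20 − (-23) = 3.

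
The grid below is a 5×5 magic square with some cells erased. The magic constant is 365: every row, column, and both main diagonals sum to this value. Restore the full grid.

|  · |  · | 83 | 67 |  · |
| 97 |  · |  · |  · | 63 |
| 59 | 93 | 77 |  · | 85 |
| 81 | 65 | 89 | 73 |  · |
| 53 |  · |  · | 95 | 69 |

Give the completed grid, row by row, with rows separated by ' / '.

75 49 83 67 91 / 97 71 55 79 63 / 59 93 77 51 85 / 81 65 89 73 57 / 53 87 61 95 69

Row 3 needs 365; the known cells sum to 314, so (3,4) = 51.
Row 4 must total 365; the given cells sum to 308, so (4,5) = 57.
Using column 1: 97 + 59 + 81 + 53 + ? → (1,1) = 365 − 290 = 75.
Column 4: 67 + 51 + 73 + 95 + ? = 365, so (2,4) = 79.
Column 5: 63 + 85 + 57 + 69 + ? = 365, so (1,5) = 91.
Main diagonal: 75 + 77 + 73 + 69 + ? = 365, so (2,2) = 71.
Row 1 must total 365; the given cells sum to 316, so (1,2) = 49.
Row 2 must total 365; the given cells sum to 310, so (2,3) = 55.
Column 2: 49 + 71 + 93 + 65 + ? = 365, so (5,2) = 87.
Column 3 must total 365; the given cells sum to 304, so (5,3) = 61.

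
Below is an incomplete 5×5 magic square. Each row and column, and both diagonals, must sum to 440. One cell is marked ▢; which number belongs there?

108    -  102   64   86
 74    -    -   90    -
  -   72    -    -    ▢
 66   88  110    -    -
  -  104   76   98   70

From row 1, 440 − (108 + 102 + 64 + 86) gives (1,2) = 80.
The remaining cell in row 5 is (5,1) = 440 − 348 = 92.
Column 1 must total 440; the given cells sum to 340, so (3,1) = 100.
The remaining cell in column 2 is (2,2) = 440 − 344 = 96.
Anti-diagonal must total 440; the given cells sum to 356, so (3,3) = 84.
The remaining cell in column 3 is (2,3) = 440 − 372 = 68.
The remaining cell in main diagonal is (4,4) = 440 − 358 = 82.
From row 2, 440 − (74 + 96 + 68 + 90) gives (2,5) = 112.
The remaining cell in row 4 is (4,5) = 440 − 346 = 94.
Column 4: 64 + 90 + 82 + 98 + ? = 440, so (3,4) = 106.
Using column 5: 86 + 112 + 94 + 70 + ? → (3,5) = 440 − 362 = 78.

78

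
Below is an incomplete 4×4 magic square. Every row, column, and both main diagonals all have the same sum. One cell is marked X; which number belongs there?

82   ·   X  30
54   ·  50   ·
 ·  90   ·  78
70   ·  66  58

86

Anti-diagonal is complete and sums to 240; that is the magic constant.
Using row 4: 70 + 66 + 58 + ? → (4,2) = 240 − 194 = 46.
The remaining cell in column 1 is (3,1) = 240 − 206 = 34.
Using column 4: 30 + 78 + 58 + ? → (2,4) = 240 − 166 = 74.
From row 2, 240 − (54 + 50 + 74) gives (2,2) = 62.
From row 3, 240 − (34 + 90 + 78) gives (3,3) = 38.
Column 2 needs 240; the known cells sum to 198, so (1,2) = 42.
The remaining cell in column 3 is (1,3) = 240 − 154 = 86.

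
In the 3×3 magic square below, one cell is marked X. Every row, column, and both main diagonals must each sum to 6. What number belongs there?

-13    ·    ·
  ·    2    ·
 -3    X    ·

From column 1, 6 − (-13 + (-3)) gives (2,1) = 22.
Main diagonal must total 6; the given cells sum to -11, so (3,3) = 17.
Anti-diagonal: 2 + (-3) + ? = 6, so (1,3) = 7.
Row 1: -13 + 7 + ? = 6, so (1,2) = 12.
The remaining cell in row 2 is (2,3) = 6 − 24 = -18.
Row 3: -3 + 17 + ? = 6, so (3,2) = -8.

-8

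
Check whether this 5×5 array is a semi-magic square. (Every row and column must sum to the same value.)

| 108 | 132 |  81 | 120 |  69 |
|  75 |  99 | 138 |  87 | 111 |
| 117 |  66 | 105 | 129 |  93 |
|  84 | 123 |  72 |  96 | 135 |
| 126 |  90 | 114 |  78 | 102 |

Yes

Row 1: 108 + 132 + 81 + 120 + 69 = 510.
Row 2: 75 + 99 + 138 + 87 + 111 = 510.
Row 3: 117 + 66 + 105 + 129 + 93 = 510.
Row 4: 84 + 123 + 72 + 96 + 135 = 510.
Row 5: 126 + 90 + 114 + 78 + 102 = 510.
Column 1: 108 + 75 + 117 + 84 + 126 = 510.
Column 2: 132 + 99 + 66 + 123 + 90 = 510.
Column 3: 81 + 138 + 105 + 72 + 114 = 510.
Column 4: 120 + 87 + 129 + 96 + 78 = 510.
Column 5: 69 + 111 + 93 + 135 + 102 = 510.
All lines sum to 510.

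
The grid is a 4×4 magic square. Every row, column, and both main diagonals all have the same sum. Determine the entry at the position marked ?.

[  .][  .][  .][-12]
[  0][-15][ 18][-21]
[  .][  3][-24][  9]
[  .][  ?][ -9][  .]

Row 2 is complete and sums to -18; that is the magic constant.
Using row 3: 3 + (-24) + 9 + ? → (3,1) = -18 − (-12) = -6.
From column 3, -18 − (18 + (-24) + (-9)) gives (1,3) = -3.
From column 4, -18 − (-12 + (-21) + 9) gives (4,4) = 6.
From main diagonal, -18 − (-15 + (-24) + 6) gives (1,1) = 15.
From anti-diagonal, -18 − (-12 + 18 + 3) gives (4,1) = -27.
Using row 1: 15 + (-3) + (-12) + ? → (1,2) = -18 − 0 = -18.
Using row 4: -27 + (-9) + 6 + ? → (4,2) = -18 − (-30) = 12.

12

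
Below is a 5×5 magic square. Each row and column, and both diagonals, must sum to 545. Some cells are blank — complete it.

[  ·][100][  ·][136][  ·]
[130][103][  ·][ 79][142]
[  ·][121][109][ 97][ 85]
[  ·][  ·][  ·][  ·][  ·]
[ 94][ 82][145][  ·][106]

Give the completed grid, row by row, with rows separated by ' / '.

Row 2 must total 545; the given cells sum to 454, so (2,3) = 91.
Row 3 needs 545; the known cells sum to 412, so (3,1) = 133.
Row 5 must total 545; the given cells sum to 427, so (5,4) = 118.
Column 2: 100 + 103 + 121 + 82 + ? = 545, so (4,2) = 139.
The remaining cell in column 4 is (4,4) = 545 − 430 = 115.
From main diagonal, 545 − (103 + 109 + 115 + 106) gives (1,1) = 112.
Anti-diagonal needs 545; the known cells sum to 421, so (1,5) = 124.
Row 1 needs 545; the known cells sum to 472, so (1,3) = 73.
Column 1: 112 + 130 + 133 + 94 + ? = 545, so (4,1) = 76.
Using column 3: 73 + 91 + 109 + 145 + ? → (4,3) = 545 − 418 = 127.
Column 5 needs 545; the known cells sum to 457, so (4,5) = 88.

112 100 73 136 124 / 130 103 91 79 142 / 133 121 109 97 85 / 76 139 127 115 88 / 94 82 145 118 106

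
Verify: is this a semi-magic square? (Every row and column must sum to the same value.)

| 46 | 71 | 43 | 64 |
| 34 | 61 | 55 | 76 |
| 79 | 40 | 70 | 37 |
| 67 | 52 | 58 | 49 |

Row 1: 46 + 71 + 43 + 64 = 224.
Row 2: 34 + 61 + 55 + 76 = 226.
Row 3: 79 + 40 + 70 + 37 = 226.
Row 4: 67 + 52 + 58 + 49 = 226.
Column 1: 46 + 34 + 79 + 67 = 226.
Column 2: 71 + 61 + 40 + 52 = 224.
Column 3: 43 + 55 + 70 + 58 = 226.
Column 4: 64 + 76 + 37 + 49 = 226.

No — column 2 sums to 224 but column 3 sums to 226.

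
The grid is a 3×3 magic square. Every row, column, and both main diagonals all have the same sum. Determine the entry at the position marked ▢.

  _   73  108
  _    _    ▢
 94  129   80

Row 3 is complete and sums to 303; that is the magic constant.
Row 1 must total 303; the given cells sum to 181, so (1,1) = 122.
The remaining cell in column 1 is (2,1) = 303 − 216 = 87.
Using column 2: 73 + 129 + ? → (2,2) = 303 − 202 = 101.
From column 3, 303 − (108 + 80) gives (2,3) = 115.

115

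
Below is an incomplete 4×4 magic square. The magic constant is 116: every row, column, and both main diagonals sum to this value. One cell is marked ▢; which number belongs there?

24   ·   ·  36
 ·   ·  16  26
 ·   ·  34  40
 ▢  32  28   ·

42

Column 3 must total 116; the given cells sum to 78, so (1,3) = 38.
Column 4 needs 116; the known cells sum to 102, so (4,4) = 14.
The remaining cell in main diagonal is (2,2) = 116 − 72 = 44.
Row 1 needs 116; the known cells sum to 98, so (1,2) = 18.
From row 2, 116 − (44 + 16 + 26) gives (2,1) = 30.
Row 4 needs 116; the known cells sum to 74, so (4,1) = 42.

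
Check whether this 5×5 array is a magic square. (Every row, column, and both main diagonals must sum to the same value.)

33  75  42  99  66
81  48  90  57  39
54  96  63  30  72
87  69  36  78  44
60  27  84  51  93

No — main diagonal sums to 315 but row 4 sums to 314.

Row 1: 33 + 75 + 42 + 99 + 66 = 315.
Row 2: 81 + 48 + 90 + 57 + 39 = 315.
Row 3: 54 + 96 + 63 + 30 + 72 = 315.
Row 4: 87 + 69 + 36 + 78 + 44 = 314.
Row 5: 60 + 27 + 84 + 51 + 93 = 315.
Column 1: 33 + 81 + 54 + 87 + 60 = 315.
Column 2: 75 + 48 + 96 + 69 + 27 = 315.
Column 3: 42 + 90 + 63 + 36 + 84 = 315.
Column 4: 99 + 57 + 30 + 78 + 51 = 315.
Column 5: 66 + 39 + 72 + 44 + 93 = 314.
Main diagonal: 33 + 48 + 63 + 78 + 93 = 315.
Anti-diagonal: 66 + 57 + 63 + 69 + 60 = 315.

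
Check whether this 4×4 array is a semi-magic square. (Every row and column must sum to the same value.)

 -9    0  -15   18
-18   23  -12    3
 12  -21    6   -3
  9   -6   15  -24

Row 1: -9 + 0 + (-15) + 18 = -6.
Row 2: -18 + 23 + (-12) + 3 = -4.
Row 3: 12 + (-21) + 6 + (-3) = -6.
Row 4: 9 + (-6) + 15 + (-24) = -6.
Column 1: -9 + (-18) + 12 + 9 = -6.
Column 2: 0 + 23 + (-21) + (-6) = -4.
Column 3: -15 + (-12) + 6 + 15 = -6.
Column 4: 18 + 3 + (-3) + (-24) = -6.

No — column 2 sums to -4 but column 3 sums to -6.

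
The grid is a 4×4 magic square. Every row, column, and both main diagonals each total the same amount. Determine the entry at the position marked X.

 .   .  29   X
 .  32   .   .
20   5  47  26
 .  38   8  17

Row 3 is complete and sums to 98; that is the magic constant.
Row 4 needs 98; the known cells sum to 63, so (4,1) = 35.
The remaining cell in column 2 is (1,2) = 98 − 75 = 23.
Column 3 needs 98; the known cells sum to 84, so (2,3) = 14.
Main diagonal: 32 + 47 + 17 + ? = 98, so (1,1) = 2.
Anti-diagonal needs 98; the known cells sum to 54, so (1,4) = 44.

44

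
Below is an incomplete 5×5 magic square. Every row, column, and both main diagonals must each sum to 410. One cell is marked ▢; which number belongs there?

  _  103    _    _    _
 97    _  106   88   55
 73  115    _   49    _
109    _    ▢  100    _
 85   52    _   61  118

The remaining cell in row 2 is (2,2) = 410 − 346 = 64.
Row 5 must total 410; the given cells sum to 316, so (5,3) = 94.
Using column 1: 97 + 73 + 109 + 85 + ? → (1,1) = 410 − 364 = 46.
The remaining cell in column 2 is (4,2) = 410 − 334 = 76.
From column 4, 410 − (88 + 49 + 100 + 61) gives (1,4) = 112.
Using main diagonal: 46 + 64 + 100 + 118 + ? → (3,3) = 410 − 328 = 82.
The remaining cell in anti-diagonal is (1,5) = 410 − 331 = 79.
Row 1: 46 + 103 + 112 + 79 + ? = 410, so (1,3) = 70.
The remaining cell in row 3 is (3,5) = 410 − 319 = 91.
Column 3 needs 410; the known cells sum to 352, so (4,3) = 58.

58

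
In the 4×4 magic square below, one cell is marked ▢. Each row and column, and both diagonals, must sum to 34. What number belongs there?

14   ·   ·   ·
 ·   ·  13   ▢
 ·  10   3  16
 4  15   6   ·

2

From row 3, 34 − (10 + 3 + 16) gives (3,1) = 5.
Row 4: 4 + 15 + 6 + ? = 34, so (4,4) = 9.
The remaining cell in column 1 is (2,1) = 34 − 23 = 11.
Column 3: 13 + 3 + 6 + ? = 34, so (1,3) = 12.
Main diagonal needs 34; the known cells sum to 26, so (2,2) = 8.
Using anti-diagonal: 13 + 10 + 4 + ? → (1,4) = 34 − 27 = 7.
The remaining cell in row 1 is (1,2) = 34 − 33 = 1.
From row 2, 34 − (11 + 8 + 13) gives (2,4) = 2.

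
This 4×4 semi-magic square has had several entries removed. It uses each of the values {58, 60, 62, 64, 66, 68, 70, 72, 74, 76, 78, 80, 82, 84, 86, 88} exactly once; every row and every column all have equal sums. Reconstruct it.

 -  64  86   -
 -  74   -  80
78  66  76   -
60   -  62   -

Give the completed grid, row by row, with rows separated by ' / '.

84 64 86 58 / 70 74 68 80 / 78 66 76 72 / 60 88 62 82

The 16 entries sum to 1168, so each line sums to 1168/4 = 292.
Using row 3: 78 + 66 + 76 + ? → (3,4) = 292 − 220 = 72.
Column 2 must total 292; the given cells sum to 204, so (4,2) = 88.
From column 3, 292 − (86 + 76 + 62) gives (2,3) = 68.
Using row 2: 74 + 68 + 80 + ? → (2,1) = 292 − 222 = 70.
Row 4 needs 292; the known cells sum to 210, so (4,4) = 82.
Column 1 needs 292; the known cells sum to 208, so (1,1) = 84.
The remaining cell in column 4 is (1,4) = 292 − 234 = 58.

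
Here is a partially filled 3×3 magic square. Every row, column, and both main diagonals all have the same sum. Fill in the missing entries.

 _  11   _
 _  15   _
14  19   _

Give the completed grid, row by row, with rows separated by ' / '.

18 11 16 / 13 15 17 / 14 19 12

Column 2 is already complete: 11 + 15 + 19 = 45, so that is the magic constant.
The remaining cell in row 3 is (3,3) = 45 − 33 = 12.
From main diagonal, 45 − (15 + 12) gives (1,1) = 18.
Anti-diagonal must total 45; the given cells sum to 29, so (1,3) = 16.
The remaining cell in column 1 is (2,1) = 45 − 32 = 13.
From column 3, 45 − (16 + 12) gives (2,3) = 17.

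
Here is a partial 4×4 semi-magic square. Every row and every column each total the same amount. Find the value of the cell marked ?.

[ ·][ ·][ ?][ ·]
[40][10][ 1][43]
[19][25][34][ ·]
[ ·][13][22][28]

Row 2 is complete and sums to 94; that is the magic constant.
Row 3 needs 94; the known cells sum to 78, so (3,4) = 16.
Row 4: 13 + 22 + 28 + ? = 94, so (4,1) = 31.
Column 1 needs 94; the known cells sum to 90, so (1,1) = 4.
Column 2: 10 + 25 + 13 + ? = 94, so (1,2) = 46.
Column 3: 1 + 34 + 22 + ? = 94, so (1,3) = 37.

37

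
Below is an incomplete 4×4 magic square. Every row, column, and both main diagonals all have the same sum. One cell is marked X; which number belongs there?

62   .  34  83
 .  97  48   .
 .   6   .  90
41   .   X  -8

69

Anti-diagonal is complete and sums to 178; that is the magic constant.
Row 1: 62 + 34 + 83 + ? = 178, so (1,2) = -1.
Column 2 must total 178; the given cells sum to 102, so (4,2) = 76.
Using column 4: 83 + 90 + (-8) + ? → (2,4) = 178 − 165 = 13.
The remaining cell in main diagonal is (3,3) = 178 − 151 = 27.
From row 2, 178 − (97 + 48 + 13) gives (2,1) = 20.
Row 3 must total 178; the given cells sum to 123, so (3,1) = 55.
Using row 4: 41 + 76 + (-8) + ? → (4,3) = 178 − 109 = 69.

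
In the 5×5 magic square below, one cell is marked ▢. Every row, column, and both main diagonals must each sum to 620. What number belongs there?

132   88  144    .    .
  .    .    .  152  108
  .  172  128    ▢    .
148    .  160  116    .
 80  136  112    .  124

Using row 5: 80 + 136 + 112 + 124 + ? → (5,4) = 620 − 452 = 168.
The remaining cell in column 3 is (2,3) = 620 − 544 = 76.
Main diagonal: 132 + 128 + 116 + 124 + ? = 620, so (2,2) = 120.
From row 2, 620 − (120 + 76 + 152 + 108) gives (2,1) = 164.
Column 1 must total 620; the given cells sum to 524, so (3,1) = 96.
The remaining cell in column 2 is (4,2) = 620 − 516 = 104.
The remaining cell in anti-diagonal is (1,5) = 620 − 464 = 156.
From row 1, 620 − (132 + 88 + 144 + 156) gives (1,4) = 100.
Row 4: 148 + 104 + 160 + 116 + ? = 620, so (4,5) = 92.
Column 4 needs 620; the known cells sum to 536, so (3,4) = 84.

84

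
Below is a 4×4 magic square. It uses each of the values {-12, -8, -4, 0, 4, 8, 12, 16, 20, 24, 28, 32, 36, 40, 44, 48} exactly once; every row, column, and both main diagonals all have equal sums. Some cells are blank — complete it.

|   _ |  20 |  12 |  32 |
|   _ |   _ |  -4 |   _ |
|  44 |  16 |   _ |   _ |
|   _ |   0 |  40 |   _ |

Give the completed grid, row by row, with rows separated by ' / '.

8 20 12 32 / -8 36 -4 48 / 44 16 24 -12 / 28 0 40 4

The 16 entries sum to 288, so each line sums to 288/4 = 72.
Using row 1: 20 + 12 + 32 + ? → (1,1) = 72 − 64 = 8.
From column 2, 72 − (20 + 16 + 0) gives (2,2) = 36.
Using column 3: 12 + (-4) + 40 + ? → (3,3) = 72 − 48 = 24.
Main diagonal: 8 + 36 + 24 + ? = 72, so (4,4) = 4.
The remaining cell in anti-diagonal is (4,1) = 72 − 44 = 28.
Row 3 must total 72; the given cells sum to 84, so (3,4) = -12.
Column 1 must total 72; the given cells sum to 80, so (2,1) = -8.
The remaining cell in column 4 is (2,4) = 72 − 24 = 48.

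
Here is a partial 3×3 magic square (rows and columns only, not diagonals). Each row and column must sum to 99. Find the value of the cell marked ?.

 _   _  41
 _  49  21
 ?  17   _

45

From row 2, 99 − (49 + 21) gives (2,1) = 29.
Column 2 must total 99; the given cells sum to 66, so (1,2) = 33.
From column 3, 99 − (41 + 21) gives (3,3) = 37.
From row 1, 99 − (33 + 41) gives (1,1) = 25.
Row 3 must total 99; the given cells sum to 54, so (3,1) = 45.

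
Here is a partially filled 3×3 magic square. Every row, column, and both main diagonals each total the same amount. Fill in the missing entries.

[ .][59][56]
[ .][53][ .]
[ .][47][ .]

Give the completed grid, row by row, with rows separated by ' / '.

44 59 56 / 65 53 41 / 50 47 62

Column 2 is already complete: 59 + 53 + 47 = 159, so that is the magic constant.
Using row 1: 59 + 56 + ? → (1,1) = 159 − 115 = 44.
Main diagonal: 44 + 53 + ? = 159, so (3,3) = 62.
Anti-diagonal: 56 + 53 + ? = 159, so (3,1) = 50.
The remaining cell in column 1 is (2,1) = 159 − 94 = 65.
From column 3, 159 − (56 + 62) gives (2,3) = 41.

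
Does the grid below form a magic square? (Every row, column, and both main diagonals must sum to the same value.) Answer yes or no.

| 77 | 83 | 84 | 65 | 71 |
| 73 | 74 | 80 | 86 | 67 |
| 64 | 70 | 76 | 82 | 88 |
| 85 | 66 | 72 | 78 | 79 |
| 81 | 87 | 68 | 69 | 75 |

Yes

Row 1: 77 + 83 + 84 + 65 + 71 = 380.
Row 2: 73 + 74 + 80 + 86 + 67 = 380.
Row 3: 64 + 70 + 76 + 82 + 88 = 380.
Row 4: 85 + 66 + 72 + 78 + 79 = 380.
Row 5: 81 + 87 + 68 + 69 + 75 = 380.
Column 1: 77 + 73 + 64 + 85 + 81 = 380.
Column 2: 83 + 74 + 70 + 66 + 87 = 380.
Column 3: 84 + 80 + 76 + 72 + 68 = 380.
Column 4: 65 + 86 + 82 + 78 + 69 = 380.
Column 5: 71 + 67 + 88 + 79 + 75 = 380.
Main diagonal: 77 + 74 + 76 + 78 + 75 = 380.
Anti-diagonal: 71 + 86 + 76 + 66 + 81 = 380.
All lines sum to 380.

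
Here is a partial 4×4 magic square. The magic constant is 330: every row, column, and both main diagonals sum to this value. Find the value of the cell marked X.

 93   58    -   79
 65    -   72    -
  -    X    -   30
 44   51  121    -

Row 1: 93 + 58 + 79 + ? = 330, so (1,3) = 100.
From row 4, 330 − (44 + 51 + 121) gives (4,4) = 114.
The remaining cell in column 1 is (3,1) = 330 − 202 = 128.
Column 3 needs 330; the known cells sum to 293, so (3,3) = 37.
From column 4, 330 − (79 + 30 + 114) gives (2,4) = 107.
Main diagonal needs 330; the known cells sum to 244, so (2,2) = 86.
Anti-diagonal: 79 + 72 + 44 + ? = 330, so (3,2) = 135.

135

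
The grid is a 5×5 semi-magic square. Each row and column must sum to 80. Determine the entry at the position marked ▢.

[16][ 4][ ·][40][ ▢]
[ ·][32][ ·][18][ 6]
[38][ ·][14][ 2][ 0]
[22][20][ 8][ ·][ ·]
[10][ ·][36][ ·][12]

From row 3, 80 − (38 + 14 + 2 + 0) gives (3,2) = 26.
The remaining cell in column 1 is (2,1) = 80 − 86 = -6.
Column 2 must total 80; the given cells sum to 82, so (5,2) = -2.
Using row 2: -6 + 32 + 18 + 6 + ? → (2,3) = 80 − 50 = 30.
From row 5, 80 − (10 + (-2) + 36 + 12) gives (5,4) = 24.
From column 3, 80 − (30 + 14 + 8 + 36) gives (1,3) = -8.
Column 4: 40 + 18 + 2 + 24 + ? = 80, so (4,4) = -4.
Row 1 needs 80; the known cells sum to 52, so (1,5) = 28.

28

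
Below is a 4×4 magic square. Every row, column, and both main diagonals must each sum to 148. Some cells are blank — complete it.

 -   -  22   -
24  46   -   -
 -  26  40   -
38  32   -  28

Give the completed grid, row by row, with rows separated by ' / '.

The remaining cell in row 4 is (4,3) = 148 − 98 = 50.
Column 2: 46 + 26 + 32 + ? = 148, so (1,2) = 44.
Using column 3: 22 + 40 + 50 + ? → (2,3) = 148 − 112 = 36.
The remaining cell in main diagonal is (1,1) = 148 − 114 = 34.
Anti-diagonal must total 148; the given cells sum to 100, so (1,4) = 48.
Row 2 must total 148; the given cells sum to 106, so (2,4) = 42.
Column 1 must total 148; the given cells sum to 96, so (3,1) = 52.
From column 4, 148 − (48 + 42 + 28) gives (3,4) = 30.

34 44 22 48 / 24 46 36 42 / 52 26 40 30 / 38 32 50 28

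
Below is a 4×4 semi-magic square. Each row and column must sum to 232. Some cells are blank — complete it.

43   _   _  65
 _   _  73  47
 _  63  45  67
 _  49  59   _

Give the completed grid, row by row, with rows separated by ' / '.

Using row 3: 63 + 45 + 67 + ? → (3,1) = 232 − 175 = 57.
From column 3, 232 − (73 + 45 + 59) gives (1,3) = 55.
From column 4, 232 − (65 + 47 + 67) gives (4,4) = 53.
The remaining cell in row 1 is (1,2) = 232 − 163 = 69.
The remaining cell in row 4 is (4,1) = 232 − 161 = 71.
Column 1 must total 232; the given cells sum to 171, so (2,1) = 61.
Using column 2: 69 + 63 + 49 + ? → (2,2) = 232 − 181 = 51.

43 69 55 65 / 61 51 73 47 / 57 63 45 67 / 71 49 59 53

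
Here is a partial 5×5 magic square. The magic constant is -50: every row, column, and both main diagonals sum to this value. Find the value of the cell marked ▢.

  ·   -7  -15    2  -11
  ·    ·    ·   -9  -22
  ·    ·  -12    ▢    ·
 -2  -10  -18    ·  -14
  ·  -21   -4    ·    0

-20

From row 1, -50 − (-7 + (-15) + 2 + (-11)) gives (1,1) = -19.
Using row 4: -2 + (-10) + (-18) + (-14) + ? → (4,4) = -50 − (-44) = -6.
Column 3: -15 + (-12) + (-18) + (-4) + ? = -50, so (2,3) = -1.
Using column 5: -11 + (-22) + (-14) + 0 + ? → (3,5) = -50 − (-47) = -3.
Main diagonal must total -50; the given cells sum to -37, so (2,2) = -13.
From anti-diagonal, -50 − (-11 + (-9) + (-12) + (-10)) gives (5,1) = -8.
Row 2: -13 + (-1) + (-9) + (-22) + ? = -50, so (2,1) = -5.
From row 5, -50 − (-8 + (-21) + (-4) + 0) gives (5,4) = -17.
From column 1, -50 − (-19 + (-5) + (-2) + (-8)) gives (3,1) = -16.
From column 2, -50 − (-7 + (-13) + (-10) + (-21)) gives (3,2) = 1.
Column 4 must total -50; the given cells sum to -30, so (3,4) = -20.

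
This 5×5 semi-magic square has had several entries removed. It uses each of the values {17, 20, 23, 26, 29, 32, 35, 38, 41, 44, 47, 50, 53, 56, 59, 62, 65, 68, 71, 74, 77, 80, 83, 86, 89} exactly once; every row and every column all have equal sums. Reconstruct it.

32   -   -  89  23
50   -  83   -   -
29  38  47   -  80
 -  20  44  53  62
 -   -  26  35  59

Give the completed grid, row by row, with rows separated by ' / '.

The 25 entries sum to 1325, so each line sums to 1325/5 = 265.
From row 3, 265 − (29 + 38 + 47 + 80) gives (3,4) = 71.
Row 4: 20 + 44 + 53 + 62 + ? = 265, so (4,1) = 86.
Using column 1: 32 + 50 + 29 + 86 + ? → (5,1) = 265 − 197 = 68.
Column 3 must total 265; the given cells sum to 200, so (1,3) = 65.
Column 4: 89 + 71 + 53 + 35 + ? = 265, so (2,4) = 17.
Using column 5: 23 + 80 + 62 + 59 + ? → (2,5) = 265 − 224 = 41.
Row 1 needs 265; the known cells sum to 209, so (1,2) = 56.
From row 2, 265 − (50 + 83 + 17 + 41) gives (2,2) = 74.
Row 5 must total 265; the given cells sum to 188, so (5,2) = 77.

32 56 65 89 23 / 50 74 83 17 41 / 29 38 47 71 80 / 86 20 44 53 62 / 68 77 26 35 59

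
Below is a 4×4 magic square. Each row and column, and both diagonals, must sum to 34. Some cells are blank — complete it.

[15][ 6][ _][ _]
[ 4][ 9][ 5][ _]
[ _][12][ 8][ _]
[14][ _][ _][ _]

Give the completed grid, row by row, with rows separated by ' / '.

15 6 10 3 / 4 9 5 16 / 1 12 8 13 / 14 7 11 2

The remaining cell in row 2 is (2,4) = 34 − 18 = 16.
Using column 1: 15 + 4 + 14 + ? → (3,1) = 34 − 33 = 1.
Column 2 must total 34; the given cells sum to 27, so (4,2) = 7.
The remaining cell in main diagonal is (4,4) = 34 − 32 = 2.
Anti-diagonal needs 34; the known cells sum to 31, so (1,4) = 3.
Row 1: 15 + 6 + 3 + ? = 34, so (1,3) = 10.
Row 3: 1 + 12 + 8 + ? = 34, so (3,4) = 13.
From row 4, 34 − (14 + 7 + 2) gives (4,3) = 11.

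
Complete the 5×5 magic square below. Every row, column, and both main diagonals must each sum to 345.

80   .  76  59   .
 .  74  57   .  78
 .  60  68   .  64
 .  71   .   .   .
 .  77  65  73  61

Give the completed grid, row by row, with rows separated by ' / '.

Row 5 must total 345; the given cells sum to 276, so (5,1) = 69.
Column 2 needs 345; the known cells sum to 282, so (1,2) = 63.
Column 3: 76 + 57 + 68 + 65 + ? = 345, so (4,3) = 79.
The remaining cell in main diagonal is (4,4) = 345 − 283 = 62.
Using row 1: 80 + 63 + 76 + 59 + ? → (1,5) = 345 − 278 = 67.
Using column 5: 67 + 78 + 64 + 61 + ? → (4,5) = 345 − 270 = 75.
Anti-diagonal must total 345; the given cells sum to 275, so (2,4) = 70.
From row 2, 345 − (74 + 57 + 70 + 78) gives (2,1) = 66.
From row 4, 345 − (71 + 79 + 62 + 75) gives (4,1) = 58.
Column 1: 80 + 66 + 58 + 69 + ? = 345, so (3,1) = 72.
Column 4 must total 345; the given cells sum to 264, so (3,4) = 81.

80 63 76 59 67 / 66 74 57 70 78 / 72 60 68 81 64 / 58 71 79 62 75 / 69 77 65 73 61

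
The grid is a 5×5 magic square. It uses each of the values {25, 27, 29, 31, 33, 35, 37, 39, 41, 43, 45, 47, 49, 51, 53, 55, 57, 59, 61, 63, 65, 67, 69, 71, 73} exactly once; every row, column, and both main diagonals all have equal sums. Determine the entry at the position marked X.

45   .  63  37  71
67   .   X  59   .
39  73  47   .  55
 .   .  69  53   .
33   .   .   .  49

The 25 entries sum to 1225, so each line sums to 1225/5 = 245.
From row 1, 245 − (45 + 63 + 37 + 71) gives (1,2) = 29.
Using row 3: 39 + 73 + 47 + 55 + ? → (3,4) = 245 − 214 = 31.
Column 1 needs 245; the known cells sum to 184, so (4,1) = 61.
Using column 4: 37 + 59 + 31 + 53 + ? → (5,4) = 245 − 180 = 65.
Main diagonal must total 245; the given cells sum to 194, so (2,2) = 51.
Anti-diagonal must total 245; the given cells sum to 210, so (4,2) = 35.
Using row 4: 61 + 35 + 69 + 53 + ? → (4,5) = 245 − 218 = 27.
Using column 2: 29 + 51 + 73 + 35 + ? → (5,2) = 245 − 188 = 57.
The remaining cell in column 5 is (2,5) = 245 − 202 = 43.
Row 2 must total 245; the given cells sum to 220, so (2,3) = 25.

25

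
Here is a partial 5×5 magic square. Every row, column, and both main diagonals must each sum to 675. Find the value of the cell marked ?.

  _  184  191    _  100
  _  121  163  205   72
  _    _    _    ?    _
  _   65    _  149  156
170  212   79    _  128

177

Row 2 needs 675; the known cells sum to 561, so (2,1) = 114.
The remaining cell in row 5 is (5,4) = 675 − 589 = 86.
Column 2 needs 675; the known cells sum to 582, so (3,2) = 93.
Column 5 needs 675; the known cells sum to 456, so (3,5) = 219.
Anti-diagonal needs 675; the known cells sum to 540, so (3,3) = 135.
Column 3 must total 675; the given cells sum to 568, so (4,3) = 107.
Main diagonal: 121 + 135 + 149 + 128 + ? = 675, so (1,1) = 142.
The remaining cell in row 1 is (1,4) = 675 − 617 = 58.
Row 4 needs 675; the known cells sum to 477, so (4,1) = 198.
Column 1: 142 + 114 + 198 + 170 + ? = 675, so (3,1) = 51.
From column 4, 675 − (58 + 205 + 149 + 86) gives (3,4) = 177.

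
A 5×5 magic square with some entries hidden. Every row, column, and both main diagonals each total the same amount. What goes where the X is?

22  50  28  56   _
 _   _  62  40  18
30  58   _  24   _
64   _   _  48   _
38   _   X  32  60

54

Column 4 is complete and sums to 200; that is the magic constant.
Using row 1: 22 + 50 + 28 + 56 + ? → (1,5) = 200 − 156 = 44.
From column 1, 200 − (22 + 30 + 64 + 38) gives (2,1) = 46.
The remaining cell in row 2 is (2,2) = 200 − 166 = 34.
Using main diagonal: 22 + 34 + 48 + 60 + ? → (3,3) = 200 − 164 = 36.
Anti-diagonal must total 200; the given cells sum to 158, so (4,2) = 42.
Row 3: 30 + 58 + 36 + 24 + ? = 200, so (3,5) = 52.
From column 2, 200 − (50 + 34 + 58 + 42) gives (5,2) = 16.
From column 5, 200 − (44 + 18 + 52 + 60) gives (4,5) = 26.
From row 4, 200 − (64 + 42 + 48 + 26) gives (4,3) = 20.
The remaining cell in row 5 is (5,3) = 200 − 146 = 54.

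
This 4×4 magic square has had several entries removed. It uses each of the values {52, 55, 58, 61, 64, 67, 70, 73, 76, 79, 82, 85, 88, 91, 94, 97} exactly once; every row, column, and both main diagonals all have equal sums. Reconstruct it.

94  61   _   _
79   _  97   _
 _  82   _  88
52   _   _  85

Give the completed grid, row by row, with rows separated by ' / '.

The 16 entries sum to 1192, so each line sums to 1192/4 = 298.
Column 1 must total 298; the given cells sum to 225, so (3,1) = 73.
From anti-diagonal, 298 − (97 + 82 + 52) gives (1,4) = 67.
From row 1, 298 − (94 + 61 + 67) gives (1,3) = 76.
From row 3, 298 − (73 + 82 + 88) gives (3,3) = 55.
Column 3: 76 + 97 + 55 + ? = 298, so (4,3) = 70.
The remaining cell in column 4 is (2,4) = 298 − 240 = 58.
From main diagonal, 298 − (94 + 55 + 85) gives (2,2) = 64.
Row 4 needs 298; the known cells sum to 207, so (4,2) = 91.

94 61 76 67 / 79 64 97 58 / 73 82 55 88 / 52 91 70 85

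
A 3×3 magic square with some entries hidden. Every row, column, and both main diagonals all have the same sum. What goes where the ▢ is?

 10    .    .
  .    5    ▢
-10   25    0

Row 3 is complete and sums to 15; that is the magic constant.
Using column 1: 10 + (-10) + ? → (2,1) = 15 − 0 = 15.
Column 2: 5 + 25 + ? = 15, so (1,2) = -15.
Using anti-diagonal: 5 + (-10) + ? → (1,3) = 15 − (-5) = 20.
Using row 2: 15 + 5 + ? → (2,3) = 15 − 20 = -5.

-5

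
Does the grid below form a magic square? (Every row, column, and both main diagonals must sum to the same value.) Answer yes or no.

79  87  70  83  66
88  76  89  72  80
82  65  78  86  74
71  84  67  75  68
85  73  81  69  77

No — row 2 sums to 405 but anti-diagonal sums to 385.

Row 1: 79 + 87 + 70 + 83 + 66 = 385.
Row 2: 88 + 76 + 89 + 72 + 80 = 405.
Row 3: 82 + 65 + 78 + 86 + 74 = 385.
Row 4: 71 + 84 + 67 + 75 + 68 = 365.
Row 5: 85 + 73 + 81 + 69 + 77 = 385.
Column 1: 79 + 88 + 82 + 71 + 85 = 405.
Column 2: 87 + 76 + 65 + 84 + 73 = 385.
Column 3: 70 + 89 + 78 + 67 + 81 = 385.
Column 4: 83 + 72 + 86 + 75 + 69 = 385.
Column 5: 66 + 80 + 74 + 68 + 77 = 365.
Main diagonal: 79 + 76 + 78 + 75 + 77 = 385.
Anti-diagonal: 66 + 72 + 78 + 84 + 85 = 385.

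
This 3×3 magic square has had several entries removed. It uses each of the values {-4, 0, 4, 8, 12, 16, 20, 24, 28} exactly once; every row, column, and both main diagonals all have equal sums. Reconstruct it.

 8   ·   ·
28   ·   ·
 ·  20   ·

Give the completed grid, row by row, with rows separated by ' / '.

The 9 entries sum to 108, so each line sums to 108/3 = 36.
Using column 1: 8 + 28 + ? → (3,1) = 36 − 36 = 0.
Using row 3: 0 + 20 + ? → (3,3) = 36 − 20 = 16.
From main diagonal, 36 − (8 + 16) gives (2,2) = 12.
Using anti-diagonal: 12 + 0 + ? → (1,3) = 36 − 12 = 24.
Using row 1: 8 + 24 + ? → (1,2) = 36 − 32 = 4.
Row 2 must total 36; the given cells sum to 40, so (2,3) = -4.

8 4 24 / 28 12 -4 / 0 20 16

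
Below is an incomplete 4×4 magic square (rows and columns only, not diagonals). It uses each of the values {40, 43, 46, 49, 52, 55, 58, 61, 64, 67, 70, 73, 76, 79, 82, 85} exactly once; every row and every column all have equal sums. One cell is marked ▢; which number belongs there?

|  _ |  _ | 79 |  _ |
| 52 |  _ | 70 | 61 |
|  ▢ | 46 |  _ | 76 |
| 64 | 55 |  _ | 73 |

85

The 16 entries sum to 1000, so each line sums to 1000/4 = 250.
Row 2 needs 250; the known cells sum to 183, so (2,2) = 67.
The remaining cell in row 4 is (4,3) = 250 − 192 = 58.
Using column 2: 67 + 46 + 55 + ? → (1,2) = 250 − 168 = 82.
Using column 3: 79 + 70 + 58 + ? → (3,3) = 250 − 207 = 43.
The remaining cell in column 4 is (1,4) = 250 − 210 = 40.
Row 1: 82 + 79 + 40 + ? = 250, so (1,1) = 49.
Row 3 must total 250; the given cells sum to 165, so (3,1) = 85.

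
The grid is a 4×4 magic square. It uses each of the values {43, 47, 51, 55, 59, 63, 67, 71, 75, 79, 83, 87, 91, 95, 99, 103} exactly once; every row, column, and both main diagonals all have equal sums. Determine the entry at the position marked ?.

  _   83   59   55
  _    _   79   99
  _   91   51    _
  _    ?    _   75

47

The 16 entries sum to 1168, so each line sums to 1168/4 = 292.
Using row 1: 83 + 59 + 55 + ? → (1,1) = 292 − 197 = 95.
Column 3: 59 + 79 + 51 + ? = 292, so (4,3) = 103.
The remaining cell in column 4 is (3,4) = 292 − 229 = 63.
Main diagonal needs 292; the known cells sum to 221, so (2,2) = 71.
Using anti-diagonal: 55 + 79 + 91 + ? → (4,1) = 292 − 225 = 67.
Row 2 needs 292; the known cells sum to 249, so (2,1) = 43.
The remaining cell in row 3 is (3,1) = 292 − 205 = 87.
Row 4: 67 + 103 + 75 + ? = 292, so (4,2) = 47.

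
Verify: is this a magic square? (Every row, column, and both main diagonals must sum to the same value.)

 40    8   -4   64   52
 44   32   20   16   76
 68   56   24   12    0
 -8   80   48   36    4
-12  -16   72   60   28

No — row 5 sums to 132 but column 4 sums to 188.

Row 1: 40 + 8 + (-4) + 64 + 52 = 160.
Row 2: 44 + 32 + 20 + 16 + 76 = 188.
Row 3: 68 + 56 + 24 + 12 + 0 = 160.
Row 4: -8 + 80 + 48 + 36 + 4 = 160.
Row 5: -12 + (-16) + 72 + 60 + 28 = 132.
Column 1: 40 + 44 + 68 + (-8) + (-12) = 132.
Column 2: 8 + 32 + 56 + 80 + (-16) = 160.
Column 3: -4 + 20 + 24 + 48 + 72 = 160.
Column 4: 64 + 16 + 12 + 36 + 60 = 188.
Column 5: 52 + 76 + 0 + 4 + 28 = 160.
Main diagonal: 40 + 32 + 24 + 36 + 28 = 160.
Anti-diagonal: 52 + 16 + 24 + 80 + (-12) = 160.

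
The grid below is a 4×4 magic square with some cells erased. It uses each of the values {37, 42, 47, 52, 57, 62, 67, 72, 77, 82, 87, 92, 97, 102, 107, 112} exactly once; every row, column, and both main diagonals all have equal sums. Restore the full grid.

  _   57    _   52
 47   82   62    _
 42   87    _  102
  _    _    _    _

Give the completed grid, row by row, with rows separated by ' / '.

112 57 77 52 / 47 82 62 107 / 42 87 67 102 / 97 72 92 37

The 16 entries sum to 1192, so each line sums to 1192/4 = 298.
The remaining cell in row 2 is (2,4) = 298 − 191 = 107.
Row 3 must total 298; the given cells sum to 231, so (3,3) = 67.
Column 2: 57 + 82 + 87 + ? = 298, so (4,2) = 72.
Column 4 must total 298; the given cells sum to 261, so (4,4) = 37.
Main diagonal: 82 + 67 + 37 + ? = 298, so (1,1) = 112.
Anti-diagonal must total 298; the given cells sum to 201, so (4,1) = 97.
Using row 1: 112 + 57 + 52 + ? → (1,3) = 298 − 221 = 77.
Row 4 must total 298; the given cells sum to 206, so (4,3) = 92.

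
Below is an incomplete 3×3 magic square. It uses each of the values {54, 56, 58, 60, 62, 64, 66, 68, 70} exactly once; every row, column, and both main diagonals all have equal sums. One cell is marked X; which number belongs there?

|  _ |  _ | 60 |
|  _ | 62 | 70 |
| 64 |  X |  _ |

The 9 entries sum to 558, so each line sums to 558/3 = 186.
The remaining cell in row 2 is (2,1) = 186 − 132 = 54.
Column 1: 54 + 64 + ? = 186, so (1,1) = 68.
Column 3 must total 186; the given cells sum to 130, so (3,3) = 56.
Row 1 must total 186; the given cells sum to 128, so (1,2) = 58.
Row 3: 64 + 56 + ? = 186, so (3,2) = 66.

66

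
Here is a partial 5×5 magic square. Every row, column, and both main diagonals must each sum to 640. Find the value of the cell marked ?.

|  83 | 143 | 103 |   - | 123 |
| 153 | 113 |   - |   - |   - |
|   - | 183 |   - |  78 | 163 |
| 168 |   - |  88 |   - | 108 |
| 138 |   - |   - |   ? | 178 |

Row 1: 83 + 143 + 103 + 123 + ? = 640, so (1,4) = 188.
Using column 1: 83 + 153 + 168 + 138 + ? → (3,1) = 640 − 542 = 98.
Column 5 must total 640; the given cells sum to 572, so (2,5) = 68.
From row 3, 640 − (98 + 183 + 78 + 163) gives (3,3) = 118.
Main diagonal needs 640; the known cells sum to 492, so (4,4) = 148.
The remaining cell in row 4 is (4,2) = 640 − 512 = 128.
Column 2 must total 640; the given cells sum to 567, so (5,2) = 73.
Anti-diagonal: 123 + 118 + 128 + 138 + ? = 640, so (2,4) = 133.
From row 2, 640 − (153 + 113 + 133 + 68) gives (2,3) = 173.
The remaining cell in column 3 is (5,3) = 640 − 482 = 158.
The remaining cell in column 4 is (5,4) = 640 − 547 = 93.

93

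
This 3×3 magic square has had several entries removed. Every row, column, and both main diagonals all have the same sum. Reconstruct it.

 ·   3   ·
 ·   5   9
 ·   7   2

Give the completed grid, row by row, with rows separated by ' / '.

Column 2 is already complete: 3 + 5 + 7 = 15, so that is the magic constant.
Row 2 needs 15; the known cells sum to 14, so (2,1) = 1.
The remaining cell in row 3 is (3,1) = 15 − 9 = 6.
Column 1 needs 15; the known cells sum to 7, so (1,1) = 8.
Using column 3: 9 + 2 + ? → (1,3) = 15 − 11 = 4.

8 3 4 / 1 5 9 / 6 7 2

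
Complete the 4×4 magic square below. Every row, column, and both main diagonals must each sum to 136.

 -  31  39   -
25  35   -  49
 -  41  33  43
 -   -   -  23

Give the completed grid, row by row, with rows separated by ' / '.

From row 2, 136 − (25 + 35 + 49) gives (2,3) = 27.
Row 3 must total 136; the given cells sum to 117, so (3,1) = 19.
Column 2 must total 136; the given cells sum to 107, so (4,2) = 29.
Using column 3: 39 + 27 + 33 + ? → (4,3) = 136 − 99 = 37.
Using column 4: 49 + 43 + 23 + ? → (1,4) = 136 − 115 = 21.
Main diagonal must total 136; the given cells sum to 91, so (1,1) = 45.
Anti-diagonal needs 136; the known cells sum to 89, so (4,1) = 47.

45 31 39 21 / 25 35 27 49 / 19 41 33 43 / 47 29 37 23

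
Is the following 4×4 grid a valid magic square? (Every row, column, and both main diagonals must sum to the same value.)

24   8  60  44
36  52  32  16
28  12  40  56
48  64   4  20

Yes

Row 1: 24 + 8 + 60 + 44 = 136.
Row 2: 36 + 52 + 32 + 16 = 136.
Row 3: 28 + 12 + 40 + 56 = 136.
Row 4: 48 + 64 + 4 + 20 = 136.
Column 1: 24 + 36 + 28 + 48 = 136.
Column 2: 8 + 52 + 12 + 64 = 136.
Column 3: 60 + 32 + 40 + 4 = 136.
Column 4: 44 + 16 + 56 + 20 = 136.
Main diagonal: 24 + 52 + 40 + 20 = 136.
Anti-diagonal: 44 + 32 + 12 + 48 = 136.
All lines sum to 136.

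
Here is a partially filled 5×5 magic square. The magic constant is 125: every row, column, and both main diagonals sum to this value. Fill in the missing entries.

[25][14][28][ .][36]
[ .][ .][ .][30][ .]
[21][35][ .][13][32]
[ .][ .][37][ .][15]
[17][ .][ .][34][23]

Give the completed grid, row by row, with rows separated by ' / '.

From row 1, 125 − (25 + 14 + 28 + 36) gives (1,4) = 22.
Row 3: 21 + 35 + 13 + 32 + ? = 125, so (3,3) = 24.
Column 4 needs 125; the known cells sum to 99, so (4,4) = 26.
Column 5 needs 125; the known cells sum to 106, so (2,5) = 19.
The remaining cell in main diagonal is (2,2) = 125 − 98 = 27.
The remaining cell in anti-diagonal is (4,2) = 125 − 107 = 18.
From row 4, 125 − (18 + 37 + 26 + 15) gives (4,1) = 29.
The remaining cell in column 1 is (2,1) = 125 − 92 = 33.
Column 2 must total 125; the given cells sum to 94, so (5,2) = 31.
From row 2, 125 − (33 + 27 + 30 + 19) gives (2,3) = 16.
Row 5 needs 125; the known cells sum to 105, so (5,3) = 20.

25 14 28 22 36 / 33 27 16 30 19 / 21 35 24 13 32 / 29 18 37 26 15 / 17 31 20 34 23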